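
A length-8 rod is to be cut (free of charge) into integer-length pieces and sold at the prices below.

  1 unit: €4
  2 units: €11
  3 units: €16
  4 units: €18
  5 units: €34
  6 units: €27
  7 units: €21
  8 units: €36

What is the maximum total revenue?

Consider every possible first cut. R[k] is the best of p[i]+R[k−i] over all sellable i≤k.
R[1] = 4
R[2] = max(4+4, 11+0) = 11
R[3] = max(4+11, 11+4, 16+0) = 16
R[4] = max(4+16, 11+11, 16+4, 18+0) = 22
R[5] = max(4+22, 11+16, 16+11, 18+4, 34+0) = 34
R[6] = max(4+34, 11+22, 16+16, 18+11, 34+4, 27+0) = 38
R[7] = max(4+38, 11+34, 16+22, …, 27+4, 21+0) = 45
R[8] = max(4+45, 11+38, 16+34, …, 21+4, 36+0) = 50
One optimal cutting: 5 + 3 → €34 + €16 = €50.

50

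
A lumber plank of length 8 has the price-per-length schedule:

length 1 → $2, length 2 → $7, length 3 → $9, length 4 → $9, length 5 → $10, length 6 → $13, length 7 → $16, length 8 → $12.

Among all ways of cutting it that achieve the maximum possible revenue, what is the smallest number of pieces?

4

Build r[k] bottom-up: r[k] = max over allowed piece i of (p[i] + r[k−i]).
r[1] = 2
r[2] = max(2+2, 7+0) = 7
r[3] = max(2+7, 7+2, 9+0) = 9
r[4] = max(2+9, 7+7, 9+2, 9+0) = 14
r[5] = max(2+14, 7+9, 9+7, 9+2, 10+0) = 16
r[6] = max(2+16, 7+14, 9+9, 9+7, 10+2, 13+0) = 21
r[7] = max(2+21, 7+16, 9+14, …, 13+2, 16+0) = 23
r[8] = max(2+23, 7+21, 9+16, …, 16+2, 12+0) = 28
Maximum revenue is $28.
Now minimize piece count subject to staying optimal: for each k, pieces[k] = 1 + min over i with p[i]+r[k−i]=r[k] of pieces[k−i].
pieces[5] = 2
pieces[6] = 3
pieces[7] = 3
pieces[8] = 4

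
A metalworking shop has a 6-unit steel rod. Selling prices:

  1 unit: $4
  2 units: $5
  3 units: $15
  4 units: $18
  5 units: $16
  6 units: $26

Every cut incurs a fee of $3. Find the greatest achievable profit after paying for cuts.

Consider every possible first cut. net[k] is the best of p[i]+net[k−i] over all sellable i≤k, charging 3 whenever i<k.
net[1] = 4
net[2] = 5  (first piece 1, then net[1]=4)
net[3] = 15
net[4] = 18
net[5] = 19  (first piece 1, then net[4]=18)
net[6] = 27  (first piece 3, then net[3]=15)
One optimal plan: pieces 3 + 3 (1 cut) → $30 − $3 = $27.

27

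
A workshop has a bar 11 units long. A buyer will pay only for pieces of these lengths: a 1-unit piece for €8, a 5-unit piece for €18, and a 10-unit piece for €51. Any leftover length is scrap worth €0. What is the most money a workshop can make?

88

Consider every possible first cut. best[k] is the best of p[i]+best[k−i] over all sellable i≤k.
best[1] = 8
best[2] = 16  (first piece 1, then best[1]=8)
best[3] = 24  (first piece 1, then best[2]=16)
best[4] = 32  (first piece 1, then best[3]=24)
best[5] = max(8+32, 18+0) = 40
best[6] = max(8+40, 18+8) = 48
best[7] = max(8+48, 18+16) = 56
best[8] = max(8+56, 18+24) = 64
best[9] = max(8+64, 18+32) = 72
best[10] = max(8+72, 18+40, 51+0) = 80
best[11] = max(8+80, 18+48, 51+8) = 88
One optimal cutting: 1 + 1 + 1 + 1 + 1 + 1 + 1 + 1 + 1 + 1 + 1 → €88.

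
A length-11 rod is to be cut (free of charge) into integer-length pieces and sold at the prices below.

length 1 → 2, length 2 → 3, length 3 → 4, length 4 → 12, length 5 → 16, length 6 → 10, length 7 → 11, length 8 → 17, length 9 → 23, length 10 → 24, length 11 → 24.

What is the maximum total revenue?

Let r[k] be the best obtainable value from length k. For each k, try every first piece i and keep the best of price[i] + r[k−i].
r[1] = 2
r[2] = 4  (first piece 1, then r[1]=2)
r[3] = 6  (first piece 1, then r[2]=4)
r[4] = 12
r[5] = 16
r[6] = 18  (first piece 1, then r[5]=16)
r[7] = 20  (first piece 1, then r[6]=18)
r[8] = 24  (first piece 4, then r[4]=12)
r[9] = 28  (first piece 4, then r[5]=16)
r[10] = 32  (first piece 5, then r[5]=16)
r[11] = 34  (first piece 1, then r[10]=32)
One optimal cutting: 5 + 5 + 1 → 16 + 16 + 2 = 34.

34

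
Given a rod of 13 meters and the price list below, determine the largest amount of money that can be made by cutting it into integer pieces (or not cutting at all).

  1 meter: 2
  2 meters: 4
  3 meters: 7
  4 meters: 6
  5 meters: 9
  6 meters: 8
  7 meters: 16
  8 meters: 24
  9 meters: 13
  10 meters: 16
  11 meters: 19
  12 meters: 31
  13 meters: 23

35

Build v[k] bottom-up: v[k] = max over allowed piece i of (p[i] + v[k−i]).
v[1] = 2
v[2] = max(2+2, 4+0) = 4
v[3] = max(2+4, 4+2, 7+0) = 7
v[4] = max(2+7, 4+4, 7+2, 6+0) = 9
v[5] = max(2+9, 4+7, 7+4, 6+2, 9+0) = 11
v[6] = max(2+11, 4+9, 7+7, 6+4, 9+2, 8+0) = 14
v[7] = max(2+14, 4+11, 7+9, …, 8+2, 16+0) = 16
v[8] = max(2+16, 4+14, 7+11, …, 16+2, 24+0) = 24
v[9] = max(2+24, 4+16, 7+14, …, 24+2, 13+0) = 26
v[10] = max(2+26, 4+24, 7+16, …, 13+2, 16+0) = 28
v[11] = max(2+28, 4+26, 7+24, …, 16+2, 19+0) = 31
v[12] = max(2+31, 4+28, 7+26, …, 19+2, 31+0) = 33
v[13] = max(2+33, 4+31, 7+28, …, 31+2, 23+0) = 35
One optimal cutting: 8 + 3 + 1 + 1 → 24 + 7 + 2 + 2 = 35.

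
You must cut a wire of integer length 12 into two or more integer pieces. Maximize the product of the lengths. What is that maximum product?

Let prod[k] be the best product for length k (with at least one cut). For each first piece i, the rest contributes max(k−i, prod[k−i]).
Small cases: prod[2]=1, prod[3]=2, prod[4]=4, prod[5]=6, prod[6]=9.
prod[7] = max(1·9, 2·6, 3·4, 4·3, 5·2, 6·1) = 12
prod[8] = max(1·12, 2·9, 3·6, …, 6·2, 7·1) = 18
prod[9] = max(1·18, 2·12, 3·9, …, 7·2, 8·1) = 27
prod[10] = max(1·27, 2·18, 3·12, …, 8·2, 9·1) = 36
prod[11] = max(1·36, 2·27, 3·18, …, 9·2, 10·1) = 54
prod[12] = max(1·54, 2·36, 3·27, …, 10·2, 11·1) = 81
One optimal split: 3 + 3 + 3 + 3; product 3·3·3·3 = 81.

81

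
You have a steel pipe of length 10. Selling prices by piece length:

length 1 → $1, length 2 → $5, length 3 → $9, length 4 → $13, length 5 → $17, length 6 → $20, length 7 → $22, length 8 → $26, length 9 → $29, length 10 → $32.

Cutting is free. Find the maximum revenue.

34

Build r[k] bottom-up: r[k] = max over allowed piece i of (p[i] + r[k−i]).
r[1] = 1
r[2] = max(1+1, 5+0) = 5
r[3] = max(1+5, 5+1, 9+0) = 9
r[4] = max(1+9, 5+5, 9+1, 13+0) = 13
r[5] = max(1+13, 5+9, 9+5, 13+1, 17+0) = 17
r[6] = max(1+17, 5+13, 9+9, 13+5, 17+1, 20+0) = 20
r[7] = max(1+20, 5+17, 9+13, …, 20+1, 22+0) = 22
r[8] = max(1+22, 5+20, 9+17, …, 22+1, 26+0) = 26
r[9] = max(1+26, 5+22, 9+20, …, 26+1, 29+0) = 30
r[10] = max(1+30, 5+26, 9+22, …, 29+1, 32+0) = 34
One optimal cutting: 5 + 5 → $17 + $17 = $34.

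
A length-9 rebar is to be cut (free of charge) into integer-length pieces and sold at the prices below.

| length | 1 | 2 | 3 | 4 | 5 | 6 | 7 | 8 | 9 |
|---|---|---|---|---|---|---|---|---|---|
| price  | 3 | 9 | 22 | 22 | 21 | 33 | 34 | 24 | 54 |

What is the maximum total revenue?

Let R[k] be the best obtainable value from length k. For each k, try every first piece i and keep the best of price[i] + R[k−i].
R[1] = 3
R[2] = max(3+3, 9+0) = 9
R[3] = max(3+9, 9+3, 22+0) = 22
R[4] = max(3+22, 9+9, 22+3, 22+0) = 25
R[5] = max(3+25, 9+22, 22+9, 22+3, 21+0) = 31
R[6] = max(3+31, 9+25, 22+22, 22+9, 21+3, 33+0) = 44
R[7] = max(3+44, 9+31, 22+25, …, 33+3, 34+0) = 47
R[8] = max(3+47, 9+44, 22+31, …, 34+3, 24+0) = 53
R[9] = max(3+53, 9+47, 22+44, …, 24+3, 54+0) = 66
One optimal cutting: 3 + 3 + 3 → ₹22 + ₹22 + ₹22 = ₹66.

66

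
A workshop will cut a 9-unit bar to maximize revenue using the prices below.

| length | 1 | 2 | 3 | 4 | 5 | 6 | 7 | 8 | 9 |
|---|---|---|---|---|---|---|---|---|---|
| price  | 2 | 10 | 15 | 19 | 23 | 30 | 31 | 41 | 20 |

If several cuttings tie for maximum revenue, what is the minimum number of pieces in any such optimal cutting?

Build r[k] bottom-up: r[k] = max over allowed piece i of (p[i] + r[k−i]).
r[1] = 2
r[2] = max(2+2, 10+0) = 10
r[3] = max(2+10, 10+2, 15+0) = 15
r[4] = max(2+15, 10+10, 15+2, 19+0) = 20
r[5] = max(2+20, 10+15, 15+10, 19+2, 23+0) = 25
r[6] = max(2+25, 10+20, 15+15, 19+10, 23+2, 30+0) = 30
r[7] = max(2+30, 10+25, 15+20, …, 30+2, 31+0) = 35
r[8] = max(2+35, 10+30, 15+25, …, 31+2, 41+0) = 41
r[9] = max(2+41, 10+35, 15+30, …, 41+2, 20+0) = 45
Maximum revenue is $45.
Now minimize piece count subject to staying optimal: for each k, pieces[k] = 1 + min over i with p[i]+r[k−i]=r[k] of pieces[k−i].
pieces[6] = 1
pieces[7] = 3
pieces[8] = 1
pieces[9] = 2

2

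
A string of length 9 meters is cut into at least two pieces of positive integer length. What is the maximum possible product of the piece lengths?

27

Let m[k] be the best product for length k (with at least one cut). For each first piece i, the rest contributes max(k−i, m[k−i]).
m[2] = 1·max(1,0) = 1·1 = 1
m[3] = max(1·2, 2·1) = 2
m[4] = max(1·3, 2·2, 3·1) = 4
m[5] = max(1·4, 2·3, 3·2, 4·1) = 6
m[6] = max(1·6, 2·4, 3·3, 4·2, 5·1) = 9
m[7] = max(1·9, 2·6, 3·4, 4·3, 5·2, 6·1) = 12
m[8] = max(1·12, 2·9, 3·6, …, 6·2, 7·1) = 18
m[9] = max(1·18, 2·12, 3·9, …, 7·2, 8·1) = 27
One optimal split: 3 + 3 + 3; product 3·3·3 = 27.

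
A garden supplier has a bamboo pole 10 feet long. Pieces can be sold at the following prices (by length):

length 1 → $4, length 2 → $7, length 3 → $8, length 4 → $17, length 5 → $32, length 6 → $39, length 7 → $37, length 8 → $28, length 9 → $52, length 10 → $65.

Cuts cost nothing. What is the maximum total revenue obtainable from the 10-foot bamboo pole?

65

Let R[k] be the best obtainable value from length k. For each k, try every first piece i and keep the best of price[i] + R[k−i].
R[1] = 4
R[2] = max(4+4, 7+0) = 8
R[3] = max(4+8, 7+4, 8+0) = 12
R[4] = max(4+12, 7+8, 8+4, 17+0) = 17
R[5] = max(4+17, 7+12, 8+8, 17+4, 32+0) = 32
R[6] = max(4+32, 7+17, 8+12, 17+8, 32+4, 39+0) = 39
R[7] = max(4+39, 7+32, 8+17, …, 39+4, 37+0) = 43
R[8] = max(4+43, 7+39, 8+32, …, 37+4, 28+0) = 47
R[9] = max(4+47, 7+43, 8+39, …, 28+4, 52+0) = 52
R[10] = max(4+52, 7+47, 8+43, …, 52+4, 65+0) = 65
Best is to sell the whole 10-foot piece uncut for $65.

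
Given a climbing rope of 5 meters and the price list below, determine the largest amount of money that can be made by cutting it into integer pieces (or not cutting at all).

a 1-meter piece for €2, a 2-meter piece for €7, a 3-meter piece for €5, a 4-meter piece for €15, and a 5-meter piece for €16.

Build R[k] bottom-up: R[k] = max over allowed piece i of (p[i] + R[k−i]).
R[1] = 2
R[2] = 7
R[3] = 9  (first piece 1, then R[2]=7)
R[4] = 15
R[5] = 17  (first piece 1, then R[4]=15)
One optimal cutting: 4 + 1 → €15 + €2 = €17.

17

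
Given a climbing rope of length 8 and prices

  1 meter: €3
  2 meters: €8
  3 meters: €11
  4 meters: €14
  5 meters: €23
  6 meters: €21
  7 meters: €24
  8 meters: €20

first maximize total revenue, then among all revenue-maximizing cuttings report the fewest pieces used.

2

Build r[k] bottom-up: r[k] = max over allowed piece i of (p[i] + r[k−i]).
r[1] = 3
r[2] = max(3+3, 8+0) = 8
r[3] = max(3+8, 8+3, 11+0) = 11
r[4] = max(3+11, 8+8, 11+3, 14+0) = 16
r[5] = max(3+16, 8+11, 11+8, 14+3, 23+0) = 23
r[6] = max(3+23, 8+16, 11+11, 14+8, 23+3, 21+0) = 26
r[7] = max(3+26, 8+23, 11+16, …, 21+3, 24+0) = 31
r[8] = max(3+31, 8+26, 11+23, …, 24+3, 20+0) = 34
Maximum revenue is €34.
Now minimize piece count subject to staying optimal: for each k, pieces[k] = 1 + min over i with p[i]+r[k−i]=r[k] of pieces[k−i].
pieces[5] = 1
pieces[6] = 2
pieces[7] = 2
pieces[8] = 2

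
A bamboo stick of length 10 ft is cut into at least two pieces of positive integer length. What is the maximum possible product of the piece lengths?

Define f[k] = max over 1≤i<k of i · max(k−i, f[k−i]); the inner max lets the remainder stay uncut if that's better.
Small cases: f[2]=1, f[3]=2, f[4]=4, f[5]=6.
f[6] = 3×max(3,2) = 3×3 = 9
f[7] = 2×max(5,6) = 2×6 = 12
f[8] = 2×max(6,9) = 2×9 = 18
f[9] = 3×max(6,9) = 3×9 = 27
f[10] = 2×max(8,18) = 2×18 = 36
One optimal split: 3 + 3 + 2 + 2; product 3×3×2×2 = 36.

36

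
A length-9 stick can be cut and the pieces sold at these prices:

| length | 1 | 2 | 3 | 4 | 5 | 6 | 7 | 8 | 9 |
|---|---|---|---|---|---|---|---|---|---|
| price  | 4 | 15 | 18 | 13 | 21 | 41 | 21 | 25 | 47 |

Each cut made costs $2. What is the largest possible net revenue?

57

Build v[k] bottom-up: v[k] = max over allowed piece i of (p[i] + v[k−i]) − 2 per cut.
v[1] = 4
v[2] = 15
v[3] = 18
v[4] = 28  (first piece 2, then v[2]=15)
v[5] = 31  (first piece 2, then v[3]=18)
v[6] = 41  (first piece 2, then v[4]=28)
v[7] = 44  (first piece 2, then v[5]=31)
v[8] = 54  (first piece 2, then v[6]=41)
v[9] = 57  (first piece 2, then v[7]=44)
One optimal plan: pieces 3 + 2 + 2 + 2 (3 cuts) → $63 − $6 = $57.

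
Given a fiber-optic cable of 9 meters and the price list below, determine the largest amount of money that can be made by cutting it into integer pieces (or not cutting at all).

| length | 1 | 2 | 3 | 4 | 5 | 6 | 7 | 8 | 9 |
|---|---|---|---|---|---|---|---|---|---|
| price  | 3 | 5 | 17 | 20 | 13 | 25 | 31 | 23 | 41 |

51

Let best[k] be the best obtainable value from length k. For each k, try every first piece i and keep the best of price[i] + best[k−i].
best[1] = 3
best[2] = max(3+3, 5+0) = 6
best[3] = max(3+6, 5+3, 17+0) = 17
best[4] = max(3+17, 5+6, 17+3, 20+0) = 20
best[5] = max(3+20, 5+17, 17+6, 20+3, 13+0) = 23
best[6] = max(3+23, 5+20, 17+17, 20+6, 13+3, 25+0) = 34
best[7] = max(3+34, 5+23, 17+20, …, 25+3, 31+0) = 37
best[8] = max(3+37, 5+34, 17+23, …, 31+3, 23+0) = 40
best[9] = max(3+40, 5+37, 17+34, …, 23+3, 41+0) = 51
One optimal cutting: 3 + 3 + 3 → $17 + $17 + $17 = $51.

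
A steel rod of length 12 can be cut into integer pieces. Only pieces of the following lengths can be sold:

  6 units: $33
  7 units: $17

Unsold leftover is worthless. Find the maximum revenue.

Build best[k] bottom-up: best[k] = max over allowed piece i of (p[i] + best[k−i]).
best[1] = 0
best[2] = 0
best[3] = 0
best[4] = 0
best[5] = 0
best[6] = 33
best[7] = 33
best[8] = 33
best[9] = 33
best[10] = 33
best[11] = 33
best[12] = 66  (first piece 6, then best[6]=33)
One optimal cutting: 6 + 6 → $66.

66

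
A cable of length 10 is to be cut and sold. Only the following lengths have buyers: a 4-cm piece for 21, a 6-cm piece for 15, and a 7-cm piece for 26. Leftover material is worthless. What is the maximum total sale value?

Consider every possible first cut. f[k] is the best of p[i]+f[k−i] over all sellable i≤k.
f[1] = 0
f[2] = 0
f[3] = 0
f[4] = 21
f[5] = 21
f[6] = 21
f[7] = 26
f[8] = 42  (first piece 4, then f[4]=21)
f[9] = 42
f[10] = 42
One optimal cutting: pieces 4 + 4 with 2 cm of scrap → 42.

42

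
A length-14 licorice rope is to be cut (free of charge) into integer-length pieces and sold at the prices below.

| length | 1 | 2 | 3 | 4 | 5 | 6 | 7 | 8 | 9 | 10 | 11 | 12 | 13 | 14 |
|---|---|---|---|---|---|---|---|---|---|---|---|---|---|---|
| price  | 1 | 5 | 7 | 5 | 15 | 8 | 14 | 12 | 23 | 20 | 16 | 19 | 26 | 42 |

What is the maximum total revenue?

42

Build R[k] bottom-up: R[k] = max over allowed piece i of (p[i] + R[k−i]).
R[1] = 1
R[2] = 5
R[3] = 7
R[4] = 10  (first piece 2, then R[2]=5)
R[5] = 15
R[6] = 16  (first piece 1, then R[5]=15)
R[7] = 20  (first piece 2, then R[5]=15)
R[8] = 22  (first piece 3, then R[5]=15)
R[9] = 25  (first piece 2, then R[7]=20)
R[10] = 30  (first piece 5, then R[5]=15)
R[11] = 31  (first piece 1, then R[10]=30)
R[12] = 35  (first piece 2, then R[10]=30)
R[13] = 37  (first piece 3, then R[10]=30)
R[14] = 42
Best is to sell the whole 14-cm piece uncut for ¢42.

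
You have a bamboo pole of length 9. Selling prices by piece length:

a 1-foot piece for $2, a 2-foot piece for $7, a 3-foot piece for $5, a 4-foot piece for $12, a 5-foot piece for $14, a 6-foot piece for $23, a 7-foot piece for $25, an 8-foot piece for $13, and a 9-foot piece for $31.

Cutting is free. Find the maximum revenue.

32

Let R[k] be the best obtainable value from length k. For each k, try every first piece i and keep the best of price[i] + R[k−i].
R[1] = 2
R[2] = 7
R[3] = 9  (first piece 1, then R[2]=7)
R[4] = 14  (first piece 2, then R[2]=7)
R[5] = 16  (first piece 1, then R[4]=14)
R[6] = 23
R[7] = 25  (first piece 1, then R[6]=23)
R[8] = 30  (first piece 2, then R[6]=23)
R[9] = 32  (first piece 1, then R[8]=30)
One optimal cutting: 6 + 2 + 1 → $23 + $7 + $2 = $32.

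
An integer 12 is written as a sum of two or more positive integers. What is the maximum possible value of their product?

81

Let g[k] be the best product for length k (with at least one cut). For each first piece i, the rest contributes max(k−i, g[k−i]).
g[2] = 1·max(1,0) = 1·1 = 1
g[3] = max(1·2, 2·1) = 2
g[4] = max(1·3, 2·2, 3·1) = 4
g[5] = max(1·4, 2·3, 3·2, 4·1) = 6
g[6] = max(1·6, 2·4, 3·3, 4·2, 5·1) = 9
g[7] = max(1·9, 2·6, 3·4, 4·3, 5·2, 6·1) = 12
g[8] = max(1·12, 2·9, 3·6, …, 6·2, 7·1) = 18
g[9] = max(1·18, 2·12, 3·9, …, 7·2, 8·1) = 27
g[10] = max(1·27, 2·18, 3·12, …, 8·2, 9·1) = 36
g[11] = max(1·36, 2·27, 3·18, …, 9·2, 10·1) = 54
g[12] = max(1·54, 2·36, 3·27, …, 10·2, 11·1) = 81
One optimal split: 3 + 3 + 3 + 3; product 3·3·3·3 = 81.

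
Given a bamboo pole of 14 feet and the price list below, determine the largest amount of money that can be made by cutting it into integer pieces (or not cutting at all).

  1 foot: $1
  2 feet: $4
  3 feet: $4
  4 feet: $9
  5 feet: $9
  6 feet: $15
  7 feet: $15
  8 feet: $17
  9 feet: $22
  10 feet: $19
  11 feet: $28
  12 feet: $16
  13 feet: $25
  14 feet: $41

41

Consider every possible first cut. R[k] is the best of p[i]+R[k−i] over all sellable i≤k.
R[1] = 1
R[2] = max(1+1, 4+0) = 4
R[3] = max(1+4, 4+1, 4+0) = 5
R[4] = max(1+5, 4+4, 4+1, 9+0) = 9
R[5] = max(1+9, 4+5, 4+4, 9+1, 9+0) = 10
R[6] = max(1+10, 4+9, 4+5, 9+4, 9+1, 15+0) = 15
R[7] = max(1+15, 4+10, 4+9, …, 15+1, 15+0) = 16
R[8] = max(1+16, 4+15, 4+10, …, 15+1, 17+0) = 19
R[9] = max(1+19, 4+16, 4+15, …, 17+1, 22+0) = 22
R[10] = max(1+22, 4+19, 4+16, …, 22+1, 19+0) = 24
R[11] = max(1+24, 4+22, 4+19, …, 19+1, 28+0) = 28
R[12] = max(1+28, 4+24, 4+22, …, 28+1, 16+0) = 30
R[13] = max(1+30, 4+28, 4+24, …, 16+1, 25+0) = 32
R[14] = max(1+32, 4+30, 4+28, …, 25+1, 41+0) = 41
Best is to sell the whole 14-foot piece uncut for $41.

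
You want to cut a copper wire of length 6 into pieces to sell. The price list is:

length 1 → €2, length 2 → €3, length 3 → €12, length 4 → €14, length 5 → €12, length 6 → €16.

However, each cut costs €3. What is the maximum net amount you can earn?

Let net[k] be the best obtainable value from length k. For each k, try every first piece i and keep the best of price[i] + net[k−i] minus the 3 cut fee when i<k.
net[1] = 2
net[2] = max(2+2-3, 3+0) = 3
net[3] = max(2+3-3, 3+2-3, 12+0) = 12
net[4] = max(2+12-3, 3+3-3, 12+2-3, 14+0) = 14
net[5] = max(2+14-3, 3+12-3, 12+3-3, 14+2-3, 12+0) = 13
net[6] = max(2+13-3, 3+14-3, 12+12-3, 14+3-3, 12+2-3, 16+0) = 21
One optimal plan: pieces 3 + 3 (1 cut) → €24 − €3 = €21.

21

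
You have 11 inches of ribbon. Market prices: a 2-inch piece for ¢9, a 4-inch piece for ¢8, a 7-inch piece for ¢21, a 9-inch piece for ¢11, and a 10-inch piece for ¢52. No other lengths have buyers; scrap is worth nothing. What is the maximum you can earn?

Consider every possible first cut. r[k] is the best of p[i]+r[k−i] over all sellable i≤k.
r[1] = 0
r[2] = 9
r[3] = 9
r[4] = max(9+9, 8+0) = 18
r[5] = max(9+9, 8+0) = 18
r[6] = max(9+18, 8+9) = 27
r[7] = max(9+18, 8+9, 21+0) = 27
r[8] = max(9+27, 8+18, 21+0) = 36
r[9] = max(9+27, 8+18, 21+9, 11+0) = 36
r[10] = max(9+36, 8+27, 21+9, 11+0, 52+0) = 52
r[11] = max(9+36, 8+27, 21+18, 11+9, 52+0) = 52
One optimal cutting: pieces 10 with 1 inch of scrap → ¢52.

52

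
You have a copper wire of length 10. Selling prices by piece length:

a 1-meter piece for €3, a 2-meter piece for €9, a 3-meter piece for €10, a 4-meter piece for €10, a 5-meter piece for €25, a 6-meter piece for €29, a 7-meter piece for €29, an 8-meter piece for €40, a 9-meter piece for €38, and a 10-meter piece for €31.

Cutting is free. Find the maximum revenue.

50

Let R[k] be the best obtainable value from length k. For each k, try every first piece i and keep the best of price[i] + R[k−i].
R[1] = 3
R[2] = max(3+3, 9+0) = 9
R[3] = max(3+9, 9+3, 10+0) = 12
R[4] = max(3+12, 9+9, 10+3, 10+0) = 18
R[5] = max(3+18, 9+12, 10+9, 10+3, 25+0) = 25
R[6] = max(3+25, 9+18, 10+12, 10+9, 25+3, 29+0) = 29
R[7] = max(3+29, 9+25, 10+18, …, 29+3, 29+0) = 34
R[8] = max(3+34, 9+29, 10+25, …, 29+3, 40+0) = 40
R[9] = max(3+40, 9+34, 10+29, …, 40+3, 38+0) = 43
R[10] = max(3+43, 9+40, 10+34, …, 38+3, 31+0) = 50
One optimal cutting: 5 + 5 → €25 + €25 = €50.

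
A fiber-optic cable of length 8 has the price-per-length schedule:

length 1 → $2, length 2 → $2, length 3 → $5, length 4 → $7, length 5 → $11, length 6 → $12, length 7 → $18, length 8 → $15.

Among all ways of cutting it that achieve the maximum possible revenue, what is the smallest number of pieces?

Build r[k] bottom-up: r[k] = max over allowed piece i of (p[i] + r[k−i]).
r[1] = 2
r[2] = 4  (first piece 1, then r[1]=2)
r[3] = 6  (first piece 1, then r[2]=4)
r[4] = 8  (first piece 1, then r[3]=6)
r[5] = 11
r[6] = 13  (first piece 1, then r[5]=11)
r[7] = 18
r[8] = 20  (first piece 1, then r[7]=18)
Maximum revenue is $20.
Now minimize piece count subject to staying optimal: for each k, pieces[k] = 1 + min over i with p[i]+r[k−i]=r[k] of pieces[k−i].
pieces[5] = 1
pieces[6] = 2
pieces[7] = 1
pieces[8] = 2

2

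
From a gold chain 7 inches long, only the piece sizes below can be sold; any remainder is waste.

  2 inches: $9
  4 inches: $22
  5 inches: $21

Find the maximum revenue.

31

Build f[k] bottom-up: f[k] = max over allowed piece i of (p[i] + f[k−i]).
f[1] = 0
f[2] = 9
f[3] = 9
f[4] = 22
f[5] = 22
f[6] = 31  (first piece 2, then f[4]=22)
f[7] = 31
One optimal cutting: pieces 4 + 2 with 1 inch of scrap → $31.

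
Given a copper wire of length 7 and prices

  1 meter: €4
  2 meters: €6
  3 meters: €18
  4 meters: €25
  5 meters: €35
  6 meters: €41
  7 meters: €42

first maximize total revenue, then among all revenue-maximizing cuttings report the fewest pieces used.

2

Build r[k] bottom-up: r[k] = max over allowed piece i of (p[i] + r[k−i]).
r[1] = 4
r[2] = 8  (first piece 1, then r[1]=4)
r[3] = 18
r[4] = 25
r[5] = 35
r[6] = 41
r[7] = 45  (first piece 1, then r[6]=41)
Maximum revenue is €45.
Now minimize piece count subject to staying optimal: for each k, pieces[k] = 1 + min over i with p[i]+r[k−i]=r[k] of pieces[k−i].
pieces[4] = 1
pieces[5] = 1
pieces[6] = 1
pieces[7] = 2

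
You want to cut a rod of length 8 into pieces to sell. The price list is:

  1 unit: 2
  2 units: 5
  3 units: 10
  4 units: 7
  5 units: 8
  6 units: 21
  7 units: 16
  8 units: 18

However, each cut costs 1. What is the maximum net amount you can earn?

25

Build r[k] bottom-up: r[k] = max over allowed piece i of (p[i] + r[k−i]) − 1 per cut.
r[1] = 2
r[2] = 5
r[3] = 10
r[4] = 11  (first piece 1, then r[3]=10)
r[5] = 14  (first piece 2, then r[3]=10)
r[6] = 21
r[7] = 22  (first piece 1, then r[6]=21)
r[8] = 25  (first piece 2, then r[6]=21)
One optimal plan: pieces 6 + 2 (1 cut) → 26 − 1 = 25.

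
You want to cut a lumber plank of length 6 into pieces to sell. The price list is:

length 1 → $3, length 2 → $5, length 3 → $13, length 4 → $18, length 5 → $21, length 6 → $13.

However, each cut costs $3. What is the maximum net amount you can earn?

Let v[k] be the best obtainable value from length k. For each k, try every first piece i and keep the best of price[i] + v[k−i] minus the 3 cut fee when i<k.
v[1] = 3
v[2] = 5
v[3] = 13
v[4] = 18
v[5] = 21
v[6] = 23  (first piece 3, then v[3]=13)
One optimal plan: pieces 3 + 3 (1 cut) → $26 − $3 = $23.

23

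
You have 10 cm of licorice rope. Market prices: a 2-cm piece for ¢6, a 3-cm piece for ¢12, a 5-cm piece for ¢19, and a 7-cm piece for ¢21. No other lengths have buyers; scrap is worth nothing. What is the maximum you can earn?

Let r[k] be the best obtainable value from length k. For each k, try every first piece i and keep the best of price[i] + r[k−i].
r[1] = 0
r[2] = 6
r[3] = max(6+0, 12+0) = 12
r[4] = max(6+6, 12+0) = 12
r[5] = max(6+12, 12+6, 19+0) = 19
r[6] = max(6+12, 12+12, 19+0) = 24
r[7] = max(6+19, 12+12, 19+6, 21+0) = 25
r[8] = max(6+24, 12+19, 19+12, 21+0) = 31
r[9] = max(6+25, 12+24, 19+12, 21+6) = 36
r[10] = max(6+31, 12+25, 19+19, 21+12) = 38
One optimal cutting: 5 + 5 → ¢38.

38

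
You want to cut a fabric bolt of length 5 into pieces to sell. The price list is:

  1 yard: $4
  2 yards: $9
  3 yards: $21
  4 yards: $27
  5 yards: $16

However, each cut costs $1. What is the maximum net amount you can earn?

Let net[k] be the best obtainable value from length k. For each k, try every first piece i and keep the best of price[i] + net[k−i] minus the 1 cut fee when i<k.
net[1] = 4
net[2] = max(4+4-1, 9+0) = 9
net[3] = max(4+9-1, 9+4-1, 21+0) = 21
net[4] = max(4+21-1, 9+9-1, 21+4-1, 27+0) = 27
net[5] = max(4+27-1, 9+21-1, 21+9-1, 27+4-1, 16+0) = 30
One optimal plan: pieces 4 + 1 (1 cut) → $31 − $1 = $30.

30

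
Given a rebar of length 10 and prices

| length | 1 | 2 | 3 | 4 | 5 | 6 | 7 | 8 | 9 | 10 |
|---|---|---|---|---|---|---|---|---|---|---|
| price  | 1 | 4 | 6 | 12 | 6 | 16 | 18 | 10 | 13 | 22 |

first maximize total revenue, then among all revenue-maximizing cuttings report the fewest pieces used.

2

Consider every possible first cut. r[k] is the best of p[i]+r[k−i] over all sellable i≤k.
r[1] = 1
r[2] = 4
r[3] = 6
r[4] = 12
r[5] = 13  (first piece 1, then r[4]=12)
r[6] = 16  (first piece 2, then r[4]=12)
r[7] = 18  (first piece 3, then r[4]=12)
r[8] = 24  (first piece 4, then r[4]=12)
r[9] = 25  (first piece 1, then r[8]=24)
r[10] = 28  (first piece 2, then r[8]=24)
Maximum revenue is ₹28.
Now minimize piece count subject to staying optimal: for each k, pieces[k] = 1 + min over i with p[i]+r[k−i]=r[k] of pieces[k−i].
pieces[7] = 1
pieces[8] = 2
pieces[9] = 3
pieces[10] = 2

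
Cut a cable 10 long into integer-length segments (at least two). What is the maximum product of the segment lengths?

36

Let P[k] be the best product for length k (with at least one cut). For each first piece i, the rest contributes max(k−i, P[k−i]).
P[2] = 1×max(1,0) = 1×1 = 1
P[3] = max(1×2, 2×1) = 2
P[4] = max(1×3, 2×2, 3×1) = 4
P[5] = max(1×4, 2×3, 3×2, 4×1) = 6
P[6] = max(1×6, 2×4, 3×3, 4×2, 5×1) = 9
P[7] = max(1×9, 2×6, 3×4, 4×3, 5×2, 6×1) = 12
P[8] = max(1×12, 2×9, 3×6, …, 6×2, 7×1) = 18
P[9] = max(1×18, 2×12, 3×9, …, 7×2, 8×1) = 27
P[10] = max(1×27, 2×18, 3×12, …, 8×2, 9×1) = 36
One optimal split: 3 + 3 + 2 + 2; product 3×3×2×2 = 36.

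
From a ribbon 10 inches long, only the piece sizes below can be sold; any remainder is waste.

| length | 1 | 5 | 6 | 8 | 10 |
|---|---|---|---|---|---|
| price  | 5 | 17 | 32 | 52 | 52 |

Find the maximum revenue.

62

Consider every possible first cut. f[k] is the best of p[i]+f[k−i] over all sellable i≤k.
f[1] = 5
f[2] = 10  (first piece 1, then f[1]=5)
f[3] = 15  (first piece 1, then f[2]=10)
f[4] = 20  (first piece 1, then f[3]=15)
f[5] = 25  (first piece 1, then f[4]=20)
f[6] = 32
f[7] = 37  (first piece 1, then f[6]=32)
f[8] = 52
f[9] = 57  (first piece 1, then f[8]=52)
f[10] = 62  (first piece 1, then f[9]=57)
One optimal cutting: 8 + 1 + 1 → ¢62.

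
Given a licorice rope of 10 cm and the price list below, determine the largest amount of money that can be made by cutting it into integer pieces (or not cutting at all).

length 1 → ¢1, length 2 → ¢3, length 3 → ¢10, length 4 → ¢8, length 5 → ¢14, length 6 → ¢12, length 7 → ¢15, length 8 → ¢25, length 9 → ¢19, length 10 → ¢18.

31

Consider every possible first cut. R[k] is the best of p[i]+R[k−i] over all sellable i≤k.
R[1] = 1
R[2] = max(1+1, 3+0) = 3
R[3] = max(1+3, 3+1, 10+0) = 10
R[4] = max(1+10, 3+3, 10+1, 8+0) = 11
R[5] = max(1+11, 3+10, 10+3, 8+1, 14+0) = 14
R[6] = max(1+14, 3+11, 10+10, 8+3, 14+1, 12+0) = 20
R[7] = max(1+20, 3+14, 10+11, …, 12+1, 15+0) = 21
R[8] = max(1+21, 3+20, 10+14, …, 15+1, 25+0) = 25
R[9] = max(1+25, 3+21, 10+20, …, 25+1, 19+0) = 30
R[10] = max(1+30, 3+25, 10+21, …, 19+1, 18+0) = 31
One optimal cutting: 3 + 3 + 3 + 1 → ¢10 + ¢10 + ¢10 + ¢1 = ¢31.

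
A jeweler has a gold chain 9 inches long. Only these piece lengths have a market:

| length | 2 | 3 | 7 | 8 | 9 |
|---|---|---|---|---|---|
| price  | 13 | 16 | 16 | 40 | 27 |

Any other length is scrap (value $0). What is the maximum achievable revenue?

Consider every possible first cut. r[k] is the best of p[i]+r[k−i] over all sellable i≤k.
r[1] = 0
r[2] = 13
r[3] = 16
r[4] = 26  (first piece 2, then r[2]=13)
r[5] = 29  (first piece 2, then r[3]=16)
r[6] = 39  (first piece 2, then r[4]=26)
r[7] = 42  (first piece 2, then r[5]=29)
r[8] = 52  (first piece 2, then r[6]=39)
r[9] = 55  (first piece 2, then r[7]=42)
One optimal cutting: 3 + 2 + 2 + 2 → $55.

55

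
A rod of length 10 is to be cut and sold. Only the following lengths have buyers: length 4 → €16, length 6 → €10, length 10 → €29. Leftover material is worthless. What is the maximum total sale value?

32

Build f[k] bottom-up: f[k] = max over allowed piece i of (p[i] + f[k−i]).
f[1] = 0
f[2] = 0
f[3] = 0
f[4] = 16
f[5] = 16
f[6] = 16
f[7] = 16
f[8] = 32  (first piece 4, then f[4]=16)
f[9] = 32
f[10] = 32
One optimal cutting: pieces 4 + 4 with 2 meters of scrap → €32.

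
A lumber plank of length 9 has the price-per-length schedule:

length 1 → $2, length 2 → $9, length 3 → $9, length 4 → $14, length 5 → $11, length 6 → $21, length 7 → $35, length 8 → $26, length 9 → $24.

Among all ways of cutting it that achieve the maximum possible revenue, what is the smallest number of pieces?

Build r[k] bottom-up: r[k] = max over allowed piece i of (p[i] + r[k−i]).
r[1] = 2
r[2] = 9
r[3] = 11  (first piece 1, then r[2]=9)
r[4] = 18  (first piece 2, then r[2]=9)
r[5] = 20  (first piece 1, then r[4]=18)
r[6] = 27  (first piece 2, then r[4]=18)
r[7] = 35
r[8] = 37  (first piece 1, then r[7]=35)
r[9] = 44  (first piece 2, then r[7]=35)
Maximum revenue is $44.
Now minimize piece count subject to staying optimal: for each k, pieces[k] = 1 + min over i with p[i]+r[k−i]=r[k] of pieces[k−i].
pieces[6] = 3
pieces[7] = 1
pieces[8] = 2
pieces[9] = 2

2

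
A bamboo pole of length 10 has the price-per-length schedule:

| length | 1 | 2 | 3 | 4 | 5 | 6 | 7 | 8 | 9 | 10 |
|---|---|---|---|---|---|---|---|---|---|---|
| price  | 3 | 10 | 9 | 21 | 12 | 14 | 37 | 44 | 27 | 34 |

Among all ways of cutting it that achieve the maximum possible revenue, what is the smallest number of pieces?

2

Build r[k] bottom-up: r[k] = max over allowed piece i of (p[i] + r[k−i]).
r[1] = 3
r[2] = max(3+3, 10+0) = 10
r[3] = max(3+10, 10+3, 9+0) = 13
r[4] = max(3+13, 10+10, 9+3, 21+0) = 21
r[5] = max(3+21, 10+13, 9+10, 21+3, 12+0) = 24
r[6] = max(3+24, 10+21, 9+13, 21+10, 12+3, 14+0) = 31
r[7] = max(3+31, 10+24, 9+21, …, 14+3, 37+0) = 37
r[8] = max(3+37, 10+31, 9+24, …, 37+3, 44+0) = 44
r[9] = max(3+44, 10+37, 9+31, …, 44+3, 27+0) = 47
r[10] = max(3+47, 10+44, 9+37, …, 27+3, 34+0) = 54
Maximum revenue is $54.
Now minimize piece count subject to staying optimal: for each k, pieces[k] = 1 + min over i with p[i]+r[k−i]=r[k] of pieces[k−i].
pieces[7] = 1
pieces[8] = 1
pieces[9] = 2
pieces[10] = 2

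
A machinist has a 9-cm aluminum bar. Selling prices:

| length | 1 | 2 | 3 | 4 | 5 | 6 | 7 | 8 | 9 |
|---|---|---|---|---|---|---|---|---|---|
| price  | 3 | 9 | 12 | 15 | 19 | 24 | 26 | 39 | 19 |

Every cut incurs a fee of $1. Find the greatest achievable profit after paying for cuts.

41

Build v[k] bottom-up: v[k] = max over allowed piece i of (p[i] + v[k−i]) − 1 per cut.
v[1] = 3
v[2] = 9
v[3] = 12
v[4] = 17  (first piece 2, then v[2]=9)
v[5] = 20  (first piece 2, then v[3]=12)
v[6] = 25  (first piece 2, then v[4]=17)
v[7] = 28  (first piece 2, then v[5]=20)
v[8] = 39
v[9] = 41  (first piece 1, then v[8]=39)
One optimal plan: pieces 8 + 1 (1 cut) → $42 − $1 = $41.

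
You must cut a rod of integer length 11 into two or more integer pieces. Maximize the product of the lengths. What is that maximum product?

Let f[k] be the best product for length k (with at least one cut). For each first piece i, the rest contributes max(k−i, f[k−i]).
f[2] = 1*max(1,0) = 1*1 = 1
f[3] = max(1*2, 2*1) = 2
f[4] = max(1*3, 2*2, 3*1) = 4
f[5] = max(1*4, 2*3, 3*2, 4*1) = 6
f[6] = max(1*6, 2*4, 3*3, 4*2, 5*1) = 9
f[7] = max(1*9, 2*6, 3*4, 4*3, 5*2, 6*1) = 12
f[8] = max(1*12, 2*9, 3*6, …, 6*2, 7*1) = 18
f[9] = max(1*18, 2*12, 3*9, …, 7*2, 8*1) = 27
f[10] = max(1*27, 2*18, 3*12, …, 8*2, 9*1) = 36
f[11] = max(1*36, 2*27, 3*18, …, 9*2, 10*1) = 54
One optimal split: 3 + 3 + 3 + 2; product 3*3*3*2 = 54.

54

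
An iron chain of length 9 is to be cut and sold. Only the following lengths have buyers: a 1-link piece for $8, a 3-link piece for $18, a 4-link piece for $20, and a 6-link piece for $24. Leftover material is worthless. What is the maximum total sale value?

Build f[k] bottom-up: f[k] = max over allowed piece i of (p[i] + f[k−i]).
f[1] = 8
f[2] = 16  (first piece 1, then f[1]=8)
f[3] = max(8+16, 18+0) = 24
f[4] = max(8+24, 18+8, 20+0) = 32
f[5] = max(8+32, 18+16, 20+8) = 40
f[6] = max(8+40, 18+24, 20+16, 24+0) = 48
f[7] = max(8+48, 18+32, 20+24, 24+8) = 56
f[8] = max(8+56, 18+40, 20+32, 24+16) = 64
f[9] = max(8+64, 18+48, 20+40, 24+24) = 72
One optimal cutting: 1 + 1 + 1 + 1 + 1 + 1 + 1 + 1 + 1 → $72.

72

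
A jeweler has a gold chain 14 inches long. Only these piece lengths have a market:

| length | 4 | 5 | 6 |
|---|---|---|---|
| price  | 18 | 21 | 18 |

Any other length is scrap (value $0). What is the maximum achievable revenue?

60

Build best[k] bottom-up: best[k] = max over allowed piece i of (p[i] + best[k−i]).
best[1] = 0
best[2] = 0
best[3] = 0
best[4] = 18
best[5] = max(18+0, 21+0) = 21
best[6] = max(18+0, 21+0, 18+0) = 21
best[7] = max(18+0, 21+0, 18+0) = 21
best[8] = max(18+18, 21+0, 18+0) = 36
best[9] = max(18+21, 21+18, 18+0) = 39
best[10] = max(18+21, 21+21, 18+18) = 42
best[11] = max(18+21, 21+21, 18+21) = 42
best[12] = max(18+36, 21+21, 18+21) = 54
best[13] = max(18+39, 21+36, 18+21) = 57
best[14] = max(18+42, 21+39, 18+36) = 60
One optimal cutting: 5 + 5 + 4 → $60.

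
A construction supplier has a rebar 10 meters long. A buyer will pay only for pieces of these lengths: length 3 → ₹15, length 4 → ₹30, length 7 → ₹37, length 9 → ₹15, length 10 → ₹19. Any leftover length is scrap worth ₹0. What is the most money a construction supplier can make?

Consider every possible first cut. f[k] is the best of p[i]+f[k−i] over all sellable i≤k.
f[1] = 0
f[2] = 0
f[3] = 15
f[4] = 30
f[5] = 30
f[6] = 30
f[7] = 45  (first piece 3, then f[4]=30)
f[8] = 60  (first piece 4, then f[4]=30)
f[9] = 60
f[10] = 60
One optimal cutting: pieces 4 + 4 with 2 meters of scrap → ₹60.

60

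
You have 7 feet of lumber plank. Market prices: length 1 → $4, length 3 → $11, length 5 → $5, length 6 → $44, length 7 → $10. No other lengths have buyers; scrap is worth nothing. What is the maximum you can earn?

48

Let best[k] be the best obtainable value from length k. For each k, try every first piece i and keep the best of price[i] + best[k−i].
best[1] = 4
best[2] = 8  (first piece 1, then best[1]=4)
best[3] = max(4+8, 11+0) = 12
best[4] = max(4+12, 11+4) = 16
best[5] = max(4+16, 11+8, 5+0) = 20
best[6] = max(4+20, 11+12, 5+4, 44+0) = 44
best[7] = max(4+44, 11+16, 5+8, 44+4, 10+0) = 48
One optimal cutting: 6 + 1 → $48.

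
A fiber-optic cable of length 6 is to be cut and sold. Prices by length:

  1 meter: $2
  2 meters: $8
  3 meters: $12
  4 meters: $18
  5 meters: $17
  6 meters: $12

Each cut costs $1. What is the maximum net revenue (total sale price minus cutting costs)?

25

Consider every possible first cut. net[k] is the best of p[i]+net[k−i] over all sellable i≤k, charging 1 whenever i<k.
net[1] = 2
net[2] = max(2+2-1, 8+0) = 8
net[3] = max(2+8-1, 8+2-1, 12+0) = 12
net[4] = max(2+12-1, 8+8-1, 12+2-1, 18+0) = 18
net[5] = max(2+18-1, 8+12-1, 12+8-1, 18+2-1, 17+0) = 19
net[6] = max(2+19-1, 8+18-1, 12+12-1, 18+8-1, 17+2-1, 12+0) = 25
One optimal plan: pieces 4 + 2 (1 cut) → $26 − $1 = $25.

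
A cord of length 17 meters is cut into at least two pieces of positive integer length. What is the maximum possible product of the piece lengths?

486

Fill g[k] for k=2..17: at each k try every first piece i and multiply by the better of (k−i) uncut or g[k−i].
g[2] = 1*max(1,0) = 1*1 = 1
g[3] = 1*max(2,1) = 1*2 = 2
g[4] = 2*max(2,1) = 2*2 = 4
g[5] = 2*max(3,2) = 2*3 = 6
g[6] = 3*max(3,2) = 3*3 = 9
g[7] = 2*max(5,6) = 2*6 = 12
g[8] = 2*max(6,9) = 2*9 = 18
g[9] = 3*max(6,9) = 3*9 = 27
g[10] = 2*max(8,18) = 2*18 = 36
g[11] = 2*max(9,27) = 2*27 = 54
g[12] = 3*max(9,27) = 3*27 = 81
g[13] = 2*max(11,54) = 2*54 = 108
g[14] = 2*max(12,81) = 2*81 = 162
g[15] = 3*max(12,81) = 3*81 = 243
g[16] = 2*max(14,162) = 2*162 = 324
g[17] = 2*max(15,243) = 2*243 = 486
One optimal split: 3 + 3 + 3 + 3 + 3 + 2; product 3*3*3*3*3*2 = 486.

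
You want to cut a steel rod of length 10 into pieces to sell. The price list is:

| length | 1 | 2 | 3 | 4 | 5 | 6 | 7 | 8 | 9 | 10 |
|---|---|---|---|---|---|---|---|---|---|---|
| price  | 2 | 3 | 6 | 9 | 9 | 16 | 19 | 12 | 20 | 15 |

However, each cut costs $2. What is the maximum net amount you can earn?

Let r[k] be the best obtainable value from length k. For each k, try every first piece i and keep the best of price[i] + r[k−i] minus the 2 cut fee when i<k.
r[1] = 2
r[2] = 3
r[3] = 6
r[4] = 9
r[5] = 9  (first piece 1, then r[4]=9)
r[6] = 16
r[7] = 19
r[8] = 19  (first piece 1, then r[7]=19)
r[9] = 20  (first piece 2, then r[7]=19)
r[10] = 23  (first piece 3, then r[7]=19)
One optimal plan: pieces 7 + 3 (1 cut) → $25 − $2 = $23.

23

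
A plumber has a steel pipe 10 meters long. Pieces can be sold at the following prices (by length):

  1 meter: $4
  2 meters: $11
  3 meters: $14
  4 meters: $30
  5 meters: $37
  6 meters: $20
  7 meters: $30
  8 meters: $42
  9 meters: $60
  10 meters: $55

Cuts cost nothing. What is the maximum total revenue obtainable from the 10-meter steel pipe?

74

Build v[k] bottom-up: v[k] = max over allowed piece i of (p[i] + v[k−i]).
v[1] = 4
v[2] = max(4+4, 11+0) = 11
v[3] = max(4+11, 11+4, 14+0) = 15
v[4] = max(4+15, 11+11, 14+4, 30+0) = 30
v[5] = max(4+30, 11+15, 14+11, 30+4, 37+0) = 37
v[6] = max(4+37, 11+30, 14+15, 30+11, 37+4, 20+0) = 41
v[7] = max(4+41, 11+37, 14+30, …, 20+4, 30+0) = 48
v[8] = max(4+48, 11+41, 14+37, …, 30+4, 42+0) = 60
v[9] = max(4+60, 11+48, 14+41, …, 42+4, 60+0) = 67
v[10] = max(4+67, 11+60, 14+48, …, 60+4, 55+0) = 74
One optimal cutting: 5 + 5 → $37 + $37 = $74.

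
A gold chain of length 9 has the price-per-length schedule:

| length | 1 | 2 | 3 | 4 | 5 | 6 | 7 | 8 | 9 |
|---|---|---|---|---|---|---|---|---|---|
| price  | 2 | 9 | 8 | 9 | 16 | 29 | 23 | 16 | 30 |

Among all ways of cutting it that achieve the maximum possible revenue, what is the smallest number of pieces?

3

Let r[k] be the best obtainable value from length k. For each k, try every first piece i and keep the best of price[i] + r[k−i].
r[1] = 2
r[2] = max(2+2, 9+0) = 9
r[3] = max(2+9, 9+2, 8+0) = 11
r[4] = max(2+11, 9+9, 8+2, 9+0) = 18
r[5] = max(2+18, 9+11, 8+9, 9+2, 16+0) = 20
r[6] = max(2+20, 9+18, 8+11, 9+9, 16+2, 29+0) = 29
r[7] = max(2+29, 9+20, 8+18, …, 29+2, 23+0) = 31
r[8] = max(2+31, 9+29, 8+20, …, 23+2, 16+0) = 38
r[9] = max(2+38, 9+31, 8+29, …, 16+2, 30+0) = 40
Maximum revenue is $40.
Now minimize piece count subject to staying optimal: for each k, pieces[k] = 1 + min over i with p[i]+r[k−i]=r[k] of pieces[k−i].
pieces[6] = 1
pieces[7] = 2
pieces[8] = 2
pieces[9] = 3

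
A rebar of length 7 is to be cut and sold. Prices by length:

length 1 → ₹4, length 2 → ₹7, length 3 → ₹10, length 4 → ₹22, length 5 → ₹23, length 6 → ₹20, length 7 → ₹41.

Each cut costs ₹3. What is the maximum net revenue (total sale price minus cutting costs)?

Let net[k] be the best obtainable value from length k. For each k, try every first piece i and keep the best of price[i] + net[k−i] minus the 3 cut fee when i<k.
net[1] = 4
net[2] = 7
net[3] = 10
net[4] = 22
net[5] = 23  (first piece 1, then net[4]=22)
net[6] = 26  (first piece 2, then net[4]=22)
net[7] = 41
Best is to make no cuts and sell whole for ₹41.

41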